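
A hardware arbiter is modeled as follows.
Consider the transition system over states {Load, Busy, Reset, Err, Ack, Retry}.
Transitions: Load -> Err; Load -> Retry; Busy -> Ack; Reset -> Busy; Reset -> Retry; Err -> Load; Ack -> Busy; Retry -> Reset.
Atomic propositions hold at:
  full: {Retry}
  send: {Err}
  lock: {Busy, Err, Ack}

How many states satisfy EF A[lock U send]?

A[lock U send]: least fixpoint, start Z0 = Sat(send) = {Err}, add states in Sat(lock) with every successor in Z. Already a fixed point.
Sat(A[lock U send]) = {Err}
EF A[lock U send]: least fixpoint, start Z0 = {Err}, add states with some successor in Z. Z1 = {Load, Err}; fixed.
Sat(EF A[lock U send]) = {Load, Err}
|Sat(EF A[lock U send])| = |{Load, Err}| = 2.

2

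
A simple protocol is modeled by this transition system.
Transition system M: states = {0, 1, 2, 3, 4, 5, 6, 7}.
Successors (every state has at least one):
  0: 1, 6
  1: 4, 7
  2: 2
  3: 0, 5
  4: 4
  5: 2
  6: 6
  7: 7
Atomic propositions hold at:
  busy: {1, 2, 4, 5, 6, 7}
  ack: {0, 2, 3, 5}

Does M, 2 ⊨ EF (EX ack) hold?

Sat(EX ack) = {s : some successor in {0, 2, 3, 5}} = {2, 3, 5}
EF (EX ack): least fixpoint, start Z0 = {2, 3, 5}, add states with some successor in Z. Already a fixed point.
Sat(EF (EX ack)) = {2, 3, 5}
2 ∈ Sat(EF (EX ack)) = {2, 3, 5}, so the formula holds at 2.

Yes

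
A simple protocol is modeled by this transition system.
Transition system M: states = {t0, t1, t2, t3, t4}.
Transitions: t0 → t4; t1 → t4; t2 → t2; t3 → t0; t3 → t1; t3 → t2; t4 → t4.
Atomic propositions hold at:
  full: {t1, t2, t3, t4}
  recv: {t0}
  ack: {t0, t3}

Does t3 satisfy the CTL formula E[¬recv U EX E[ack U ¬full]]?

Sat(¬recv) = {t1, t2, t3, t4}
Sat(¬full) = {t0}
E[ack U ¬full]: least fixpoint, start Z0 = Sat(¬full) = {t0}, add states in Sat(ack) with some successor in Z. Z1 = {t0, t3}; fixed.
Sat(E[ack U ¬full]) = {t0, t3}
Sat(EX E[ack U ¬full]) = {s : some successor in {t0, t3}} = {t3}
E[¬recv U EX E[ack U ¬full]]: least fixpoint, start Z0 = Sat(EX E[ack U ¬full]) = {t3}, add states in Sat(¬recv) with some successor in Z. Already a fixed point.
Sat(E[¬recv U EX E[ack U ¬full]]) = {t3}
t3 ∈ Sat(E[¬recv U EX E[ack U ¬full]]) = {t3}, so the formula holds at t3.

Yes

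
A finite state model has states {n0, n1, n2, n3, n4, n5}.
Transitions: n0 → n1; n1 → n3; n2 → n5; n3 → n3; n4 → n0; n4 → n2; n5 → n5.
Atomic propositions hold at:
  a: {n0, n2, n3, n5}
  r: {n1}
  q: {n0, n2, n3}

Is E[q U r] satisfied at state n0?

E[q U r]: least fixpoint, start Z0 = Sat(r) = {n1}, add states in Sat(q) with some successor in Z. Z1 = {n0, n1}; fixed.
Sat(E[q U r]) = {n0, n1}
n0 ∈ Sat(E[q U r]) = {n0, n1}, so the formula holds at n0.

Yes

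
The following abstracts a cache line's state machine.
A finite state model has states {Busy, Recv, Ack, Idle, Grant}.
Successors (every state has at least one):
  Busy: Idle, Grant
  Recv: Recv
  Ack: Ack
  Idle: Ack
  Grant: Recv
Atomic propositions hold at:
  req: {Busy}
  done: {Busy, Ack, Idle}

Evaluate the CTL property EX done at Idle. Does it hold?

Sat(EX done) = {s : some successor in {Busy, Ack, Idle}} = {Busy, Ack, Idle}
Idle ∈ Sat(EX done) = {Busy, Ack, Idle}, so the formula holds at Idle.

Yes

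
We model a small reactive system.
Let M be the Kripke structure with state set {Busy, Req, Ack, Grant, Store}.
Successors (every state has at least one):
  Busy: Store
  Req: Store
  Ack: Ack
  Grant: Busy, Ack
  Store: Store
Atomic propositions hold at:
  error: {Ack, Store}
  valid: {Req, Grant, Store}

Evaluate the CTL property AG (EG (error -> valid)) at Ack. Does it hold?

Sat(error -> valid) = {Busy, Req, Grant, Store}
EG (error -> valid): greatest fixpoint, start Z0 = {Busy, Req, Grant, Store}, keep only states in Sat with some successor in Z. Already a fixed point.
Sat(EG (error -> valid)) = {Busy, Req, Grant, Store}
AG (EG (error -> valid)): greatest fixpoint, start Z0 = {Busy, Req, Grant, Store}, keep only states in Sat with every successor in Z. Z1 = {Busy, Req, Store}; fixed.
Sat(AG (EG (error -> valid))) = {Busy, Req, Store}
Ack ∉ Sat(AG (EG (error -> valid))) = {Busy, Req, Store}, so the formula does not hold at Ack.

No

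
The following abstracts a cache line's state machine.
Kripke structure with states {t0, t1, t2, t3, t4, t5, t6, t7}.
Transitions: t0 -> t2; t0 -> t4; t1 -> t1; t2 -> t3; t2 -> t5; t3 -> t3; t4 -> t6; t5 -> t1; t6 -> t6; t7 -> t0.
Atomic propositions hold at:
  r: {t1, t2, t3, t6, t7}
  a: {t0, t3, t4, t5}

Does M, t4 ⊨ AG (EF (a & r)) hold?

Sat(a & r) = {t3}
EF (a & r): least fixpoint, start Z0 = {t3}, add states with some successor in Z. Z1 = {t2, t3}; Z2 = {t0, t2, t3}; Z3 = {t0, t2, t3, t7}; fixed.
Sat(EF (a & r)) = {t0, t2, t3, t7}
AG (EF (a & r)): greatest fixpoint, start Z0 = {t0, t2, t3, t7}, keep only states in Sat with every successor in Z. Z1 = {t3, t7}; Z2 = {t3}; fixed.
Sat(AG (EF (a & r))) = {t3}
t4 ∉ Sat(AG (EF (a & r))) = {t3}, so the formula does not hold at t4.

No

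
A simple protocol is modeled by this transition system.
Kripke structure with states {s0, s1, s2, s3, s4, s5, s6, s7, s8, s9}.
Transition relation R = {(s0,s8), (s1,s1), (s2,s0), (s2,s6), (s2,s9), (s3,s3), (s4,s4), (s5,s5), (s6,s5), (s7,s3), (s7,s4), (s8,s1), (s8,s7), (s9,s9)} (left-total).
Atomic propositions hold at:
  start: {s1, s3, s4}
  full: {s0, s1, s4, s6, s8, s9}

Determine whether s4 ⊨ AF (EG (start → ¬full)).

No

Sat(¬full) = {s2, s3, s5, s7}
Sat(start → ¬full) = {s0, s2, s3, s5, s6, s7, s8, s9}
EG (start → ¬full): greatest fixpoint, start Z0 = {s0, s2, s3, s5, s6, s7, s8, s9}, keep only states in Sat with some successor in Z. Already a fixed point.
Sat(EG (start → ¬full)) = {s0, s2, s3, s5, s6, s7, s8, s9}
AF (EG (start → ¬full)): least fixpoint, start Z0 = {s0, s2, s3, s5, s6, s7, s8, s9}, add states with every successor in Z. Already a fixed point.
Sat(AF (EG (start → ¬full))) = {s0, s2, s3, s5, s6, s7, s8, s9}
s4 ∉ Sat(AF (EG (start → ¬full))) = {s0, s2, s3, s5, s6, s7, s8, s9}, so the formula does not hold at s4.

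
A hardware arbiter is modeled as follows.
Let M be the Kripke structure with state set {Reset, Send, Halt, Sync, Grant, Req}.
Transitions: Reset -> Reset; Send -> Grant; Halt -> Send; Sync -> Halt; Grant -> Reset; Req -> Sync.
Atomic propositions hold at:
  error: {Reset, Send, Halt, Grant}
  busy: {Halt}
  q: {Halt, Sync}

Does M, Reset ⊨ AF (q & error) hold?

Sat(q & error) = {Halt}
AF (q & error): least fixpoint, start Z0 = {Halt}, add states with every successor in Z. Z1 = {Halt, Sync}; Z2 = {Halt, Sync, Req}; fixed.
Sat(AF (q & error)) = {Halt, Sync, Req}
Reset ∉ Sat(AF (q & error)) = {Halt, Sync, Req}, so the formula does not hold at Reset.

No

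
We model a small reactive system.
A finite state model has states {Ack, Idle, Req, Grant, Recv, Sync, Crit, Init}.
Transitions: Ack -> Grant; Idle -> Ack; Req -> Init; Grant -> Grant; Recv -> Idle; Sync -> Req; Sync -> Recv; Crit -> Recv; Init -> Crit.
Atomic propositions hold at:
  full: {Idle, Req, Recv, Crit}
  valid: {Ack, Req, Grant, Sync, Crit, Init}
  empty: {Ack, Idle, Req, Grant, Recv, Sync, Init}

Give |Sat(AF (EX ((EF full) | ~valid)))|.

EF full: least fixpoint, start Z0 = {Idle, Req, Recv, Crit}, add states with some successor in Z. Z1 = {Idle, Req, Recv, Sync, Crit, Init}; fixed.
Sat(EF full) = {Idle, Req, Recv, Sync, Crit, Init}
Sat(~valid) = {Idle, Recv}
Sat((EF full) | ~valid) = {Idle, Req, Recv, Sync, Crit, Init}
Sat(EX ((EF full) | ~valid)) = {s : some successor in {Idle, Req, Recv, Sync, Crit, Init}} = {Req, Recv, Sync, Crit, Init}
AF (EX ((EF full) | ~valid)): least fixpoint, start Z0 = {Req, Recv, Sync, Crit, Init}, add states with every successor in Z. Already a fixed point.
Sat(AF (EX ((EF full) | ~valid))) = {Req, Recv, Sync, Crit, Init}
|Sat(AF (EX ((EF full) | ~valid)))| = |{Req, Recv, Sync, Crit, Init}| = 5.

5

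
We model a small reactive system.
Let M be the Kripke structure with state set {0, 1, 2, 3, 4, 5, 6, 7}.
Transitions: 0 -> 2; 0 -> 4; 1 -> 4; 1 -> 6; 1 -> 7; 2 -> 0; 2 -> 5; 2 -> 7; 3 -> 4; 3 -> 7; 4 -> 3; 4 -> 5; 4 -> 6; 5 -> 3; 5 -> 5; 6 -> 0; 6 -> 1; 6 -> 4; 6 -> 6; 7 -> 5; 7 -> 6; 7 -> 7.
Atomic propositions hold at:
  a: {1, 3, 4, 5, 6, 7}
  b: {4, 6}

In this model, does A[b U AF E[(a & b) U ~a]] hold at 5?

Sat(a & b) = {4, 6}
Sat(~a) = {0, 2}
E[(a & b) U ~a]: least fixpoint, start Z0 = Sat(~a) = {0, 2}, add states in Sat(a & b) with some successor in Z. Z1 = {0, 2, 6}; Z2 = {0, 2, 4, 6}; fixed.
Sat(E[(a & b) U ~a]) = {0, 2, 4, 6}
AF E[(a & b) U ~a]: least fixpoint, start Z0 = {0, 2, 4, 6}, add states with every successor in Z. Already a fixed point.
Sat(AF E[(a & b) U ~a]) = {0, 2, 4, 6}
A[b U AF E[(a & b) U ~a]]: least fixpoint, start Z0 = Sat(AF E[(a & b) U ~a]) = {0, 2, 4, 6}, add states in Sat(b) with every successor in Z. Already a fixed point.
Sat(A[b U AF E[(a & b) U ~a]]) = {0, 2, 4, 6}
5 ∉ Sat(A[b U AF E[(a & b) U ~a]]) = {0, 2, 4, 6}, so the formula does not hold at 5.

No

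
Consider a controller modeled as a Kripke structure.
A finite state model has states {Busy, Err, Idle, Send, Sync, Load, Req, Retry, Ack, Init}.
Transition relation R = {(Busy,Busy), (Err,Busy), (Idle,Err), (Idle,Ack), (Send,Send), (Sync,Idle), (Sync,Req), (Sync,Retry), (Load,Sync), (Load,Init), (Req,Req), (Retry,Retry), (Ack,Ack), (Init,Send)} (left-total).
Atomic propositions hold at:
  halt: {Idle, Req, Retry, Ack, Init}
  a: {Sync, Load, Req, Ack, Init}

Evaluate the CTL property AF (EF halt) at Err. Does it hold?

EF halt: least fixpoint, start Z0 = {Idle, Req, Retry, Ack, Init}, add states with some successor in Z. Z1 = {Idle, Sync, Load, Req, Retry, Ack, Init}; fixed.
Sat(EF halt) = {Idle, Sync, Load, Req, Retry, Ack, Init}
AF (EF halt): least fixpoint, start Z0 = {Idle, Sync, Load, Req, Retry, Ack, Init}, add states with every successor in Z. Already a fixed point.
Sat(AF (EF halt)) = {Idle, Sync, Load, Req, Retry, Ack, Init}
Err ∉ Sat(AF (EF halt)) = {Idle, Sync, Load, Req, Retry, Ack, Init}, so the formula does not hold at Err.

No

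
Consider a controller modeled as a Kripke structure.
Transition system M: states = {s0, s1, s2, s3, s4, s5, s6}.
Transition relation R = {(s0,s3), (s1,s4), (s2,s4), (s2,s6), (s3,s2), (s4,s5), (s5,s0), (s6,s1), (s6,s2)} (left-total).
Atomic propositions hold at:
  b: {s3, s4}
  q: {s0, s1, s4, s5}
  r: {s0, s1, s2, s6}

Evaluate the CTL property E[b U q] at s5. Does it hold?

E[b U q]: least fixpoint, start Z0 = Sat(q) = {s0, s1, s4, s5}, add states in Sat(b) with some successor in Z. Already a fixed point.
Sat(E[b U q]) = {s0, s1, s4, s5}
s5 ∈ Sat(E[b U q]) = {s0, s1, s4, s5}, so the formula holds at s5.

Yes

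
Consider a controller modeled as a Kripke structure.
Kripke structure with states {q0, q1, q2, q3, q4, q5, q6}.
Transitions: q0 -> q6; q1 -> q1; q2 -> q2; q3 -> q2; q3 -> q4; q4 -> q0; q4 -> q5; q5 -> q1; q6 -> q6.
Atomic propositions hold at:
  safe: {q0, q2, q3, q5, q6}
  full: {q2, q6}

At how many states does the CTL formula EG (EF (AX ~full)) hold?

4

Sat(~full) = {q0, q1, q3, q4, q5}
Sat(AX ~full) = {s : every successor in {q0, q1, q3, q4, q5}} = {q1, q4, q5}
EF (AX ~full): least fixpoint, start Z0 = {q1, q4, q5}, add states with some successor in Z. Z1 = {q1, q3, q4, q5}; fixed.
Sat(EF (AX ~full)) = {q1, q3, q4, q5}
EG (EF (AX ~full)): greatest fixpoint, start Z0 = {q1, q3, q4, q5}, keep only states in Sat with some successor in Z. Already a fixed point.
Sat(EG (EF (AX ~full))) = {q1, q3, q4, q5}
|Sat(EG (EF (AX ~full)))| = |{q1, q3, q4, q5}| = 4.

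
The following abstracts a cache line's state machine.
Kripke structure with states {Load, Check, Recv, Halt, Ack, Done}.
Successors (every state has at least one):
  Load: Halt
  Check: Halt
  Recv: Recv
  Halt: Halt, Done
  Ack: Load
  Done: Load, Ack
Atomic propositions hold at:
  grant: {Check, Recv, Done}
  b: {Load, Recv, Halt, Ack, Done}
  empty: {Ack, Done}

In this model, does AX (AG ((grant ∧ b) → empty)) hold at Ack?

Yes

Sat(grant ∧ b) = {Recv, Done}
Sat((grant ∧ b) → empty) = {Load, Check, Halt, Ack, Done}
AG ((grant ∧ b) → empty): greatest fixpoint, start Z0 = {Load, Check, Halt, Ack, Done}, keep only states in Sat with every successor in Z. Already a fixed point.
Sat(AG ((grant ∧ b) → empty)) = {Load, Check, Halt, Ack, Done}
Sat(AX (AG ((grant ∧ b) → empty))) = {s : every successor in {Load, Check, Halt, Ack, Done}} = {Load, Check, Halt, Ack, Done}
Ack ∈ Sat(AX (AG ((grant ∧ b) → empty))) = {Load, Check, Halt, Ack, Done}, so the formula holds at Ack.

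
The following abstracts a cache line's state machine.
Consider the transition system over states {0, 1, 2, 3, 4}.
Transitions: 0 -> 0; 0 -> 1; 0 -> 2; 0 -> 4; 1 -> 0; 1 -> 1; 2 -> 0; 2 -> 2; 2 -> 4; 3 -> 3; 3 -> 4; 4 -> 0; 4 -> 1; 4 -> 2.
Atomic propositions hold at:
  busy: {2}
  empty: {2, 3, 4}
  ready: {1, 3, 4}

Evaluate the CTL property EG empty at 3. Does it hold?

EG empty: greatest fixpoint, start Z0 = {2, 3, 4}, keep only states in Sat with some successor in Z. Already a fixed point.
Sat(EG empty) = {2, 3, 4}
3 ∈ Sat(EG empty) = {2, 3, 4}, so the formula holds at 3.

Yes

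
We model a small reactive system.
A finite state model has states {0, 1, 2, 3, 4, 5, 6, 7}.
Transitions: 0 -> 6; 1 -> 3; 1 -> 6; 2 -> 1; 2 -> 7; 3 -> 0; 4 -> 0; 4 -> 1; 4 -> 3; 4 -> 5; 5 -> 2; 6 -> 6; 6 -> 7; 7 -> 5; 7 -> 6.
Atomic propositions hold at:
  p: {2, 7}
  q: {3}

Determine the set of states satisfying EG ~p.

{0, 1, 3, 4, 6}

Sat(~p) = {0, 1, 3, 4, 5, 6}
EG ~p: greatest fixpoint, start Z0 = {0, 1, 3, 4, 5, 6}, keep only states in Sat with some successor in Z. Z1 = {0, 1, 3, 4, 6}; fixed.
Sat(EG ~p) = {0, 1, 3, 4, 6}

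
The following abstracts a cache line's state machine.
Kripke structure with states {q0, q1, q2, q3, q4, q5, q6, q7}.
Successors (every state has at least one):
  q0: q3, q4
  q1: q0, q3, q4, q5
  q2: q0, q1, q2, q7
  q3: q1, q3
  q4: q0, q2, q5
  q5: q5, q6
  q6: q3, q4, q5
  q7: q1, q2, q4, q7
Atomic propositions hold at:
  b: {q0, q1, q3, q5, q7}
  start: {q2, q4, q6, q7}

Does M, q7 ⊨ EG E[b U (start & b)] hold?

Yes

Sat(start & b) = {q7}
E[b U (start & b)]: least fixpoint, start Z0 = Sat((start & b)) = {q7}, add states in Sat(b) with some successor in Z. Already a fixed point.
Sat(E[b U (start & b)]) = {q7}
EG E[b U (start & b)]: greatest fixpoint, start Z0 = {q7}, keep only states in Sat with some successor in Z. Already a fixed point.
Sat(EG E[b U (start & b)]) = {q7}
q7 ∈ Sat(EG E[b U (start & b)]) = {q7}, so the formula holds at q7.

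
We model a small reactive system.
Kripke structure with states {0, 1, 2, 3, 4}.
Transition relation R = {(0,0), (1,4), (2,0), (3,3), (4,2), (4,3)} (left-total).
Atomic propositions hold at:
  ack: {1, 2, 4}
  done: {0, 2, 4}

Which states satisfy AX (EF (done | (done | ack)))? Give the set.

{0, 1, 2}

Sat(done | ack) = {0, 1, 2, 4}
Sat(done | (done | ack)) = {0, 1, 2, 4}
EF (done | (done | ack)): least fixpoint, start Z0 = {0, 1, 2, 4}, add states with some successor in Z. Already a fixed point.
Sat(EF (done | (done | ack))) = {0, 1, 2, 4}
Sat(AX (EF (done | (done | ack)))) = {s : every successor in {0, 1, 2, 4}} = {0, 1, 2}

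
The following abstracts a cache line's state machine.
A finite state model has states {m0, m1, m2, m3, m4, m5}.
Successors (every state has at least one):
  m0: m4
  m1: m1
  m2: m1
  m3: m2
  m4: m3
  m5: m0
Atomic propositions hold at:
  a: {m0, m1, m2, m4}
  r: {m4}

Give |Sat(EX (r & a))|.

Sat(r & a) = {m4}
Sat(EX (r & a)) = {s : some successor in {m4}} = {m0}
|Sat(EX (r & a))| = |{m0}| = 1.

1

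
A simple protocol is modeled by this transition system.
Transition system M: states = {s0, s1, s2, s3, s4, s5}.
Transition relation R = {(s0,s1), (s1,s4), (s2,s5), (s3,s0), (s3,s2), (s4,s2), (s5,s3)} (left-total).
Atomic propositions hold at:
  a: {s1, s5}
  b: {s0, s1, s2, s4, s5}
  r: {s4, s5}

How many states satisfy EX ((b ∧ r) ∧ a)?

1

Sat(b ∧ r) = {s4, s5}
Sat((b ∧ r) ∧ a) = {s5}
Sat(EX ((b ∧ r) ∧ a)) = {s : some successor in {s5}} = {s2}
|Sat(EX ((b ∧ r) ∧ a))| = |{s2}| = 1.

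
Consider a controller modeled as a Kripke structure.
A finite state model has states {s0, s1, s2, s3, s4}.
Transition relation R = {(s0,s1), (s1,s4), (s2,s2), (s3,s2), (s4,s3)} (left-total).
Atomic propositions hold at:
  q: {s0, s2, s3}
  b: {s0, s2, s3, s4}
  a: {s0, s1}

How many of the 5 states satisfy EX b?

Sat(EX b) = {s : some successor in {s0, s2, s3, s4}} = {s1, s2, s3, s4}
|Sat(EX b)| = |{s1, s2, s3, s4}| = 4.

4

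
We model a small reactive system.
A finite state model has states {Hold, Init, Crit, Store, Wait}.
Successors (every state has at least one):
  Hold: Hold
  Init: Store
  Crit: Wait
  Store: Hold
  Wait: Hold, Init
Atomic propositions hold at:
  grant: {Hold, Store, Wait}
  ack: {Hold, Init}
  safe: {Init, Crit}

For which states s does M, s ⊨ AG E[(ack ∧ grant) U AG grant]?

{Hold, Store}

Sat(ack ∧ grant) = {Hold}
AG grant: greatest fixpoint, start Z0 = {Hold, Store, Wait}, keep only states in Sat with every successor in Z. Z1 = {Hold, Store}; fixed.
Sat(AG grant) = {Hold, Store}
E[(ack ∧ grant) U AG grant]: least fixpoint, start Z0 = Sat(AG grant) = {Hold, Store}, add states in Sat(ack ∧ grant) with some successor in Z. Already a fixed point.
Sat(E[(ack ∧ grant) U AG grant]) = {Hold, Store}
AG E[(ack ∧ grant) U AG grant]: greatest fixpoint, start Z0 = {Hold, Store}, keep only states in Sat with every successor in Z. Already a fixed point.
Sat(AG E[(ack ∧ grant) U AG grant]) = {Hold, Store}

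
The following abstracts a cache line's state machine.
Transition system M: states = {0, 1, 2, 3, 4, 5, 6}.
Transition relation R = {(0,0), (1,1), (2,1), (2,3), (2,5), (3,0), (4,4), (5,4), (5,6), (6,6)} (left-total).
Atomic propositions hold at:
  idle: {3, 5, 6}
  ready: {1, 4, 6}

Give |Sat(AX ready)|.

Sat(AX ready) = {s : every successor in {1, 4, 6}} = {1, 4, 5, 6}
|Sat(AX ready)| = |{1, 4, 5, 6}| = 4.

4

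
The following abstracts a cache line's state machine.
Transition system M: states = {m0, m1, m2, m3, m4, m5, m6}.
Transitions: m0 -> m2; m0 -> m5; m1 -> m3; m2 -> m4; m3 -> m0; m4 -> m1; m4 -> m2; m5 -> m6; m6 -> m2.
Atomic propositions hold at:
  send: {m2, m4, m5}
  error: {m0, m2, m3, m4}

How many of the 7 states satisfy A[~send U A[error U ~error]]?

3

Sat(~send) = {m0, m1, m3, m6}
Sat(~error) = {m1, m5, m6}
A[error U ~error]: least fixpoint, start Z0 = Sat(~error) = {m1, m5, m6}, add states in Sat(error) with every successor in Z. Already a fixed point.
Sat(A[error U ~error]) = {m1, m5, m6}
A[~send U A[error U ~error]]: least fixpoint, start Z0 = Sat(A[error U ~error]) = {m1, m5, m6}, add states in Sat(~send) with every successor in Z. Already a fixed point.
Sat(A[~send U A[error U ~error]]) = {m1, m5, m6}
|Sat(A[~send U A[error U ~error]])| = |{m1, m5, m6}| = 3.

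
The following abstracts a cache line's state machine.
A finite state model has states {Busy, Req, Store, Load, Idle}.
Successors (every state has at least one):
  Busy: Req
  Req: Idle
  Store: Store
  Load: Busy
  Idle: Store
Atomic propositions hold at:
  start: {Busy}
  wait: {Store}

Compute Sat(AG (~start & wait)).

Sat(~start) = {Req, Store, Load, Idle}
Sat(~start & wait) = {Store}
AG (~start & wait): greatest fixpoint, start Z0 = {Store}, keep only states in Sat with every successor in Z. Already a fixed point.
Sat(AG (~start & wait)) = {Store}

{Store}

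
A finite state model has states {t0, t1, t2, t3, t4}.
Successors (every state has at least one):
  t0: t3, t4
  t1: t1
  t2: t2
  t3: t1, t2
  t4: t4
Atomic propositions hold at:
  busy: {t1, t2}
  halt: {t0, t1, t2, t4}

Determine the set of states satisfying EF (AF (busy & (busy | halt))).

{t0, t1, t2, t3}

Sat(busy | halt) = {t0, t1, t2, t4}
Sat(busy & (busy | halt)) = {t1, t2}
AF (busy & (busy | halt)): least fixpoint, start Z0 = {t1, t2}, add states with every successor in Z. Z1 = {t1, t2, t3}; fixed.
Sat(AF (busy & (busy | halt))) = {t1, t2, t3}
EF (AF (busy & (busy | halt))): least fixpoint, start Z0 = {t1, t2, t3}, add states with some successor in Z. Z1 = {t0, t1, t2, t3}; fixed.
Sat(EF (AF (busy & (busy | halt)))) = {t0, t1, t2, t3}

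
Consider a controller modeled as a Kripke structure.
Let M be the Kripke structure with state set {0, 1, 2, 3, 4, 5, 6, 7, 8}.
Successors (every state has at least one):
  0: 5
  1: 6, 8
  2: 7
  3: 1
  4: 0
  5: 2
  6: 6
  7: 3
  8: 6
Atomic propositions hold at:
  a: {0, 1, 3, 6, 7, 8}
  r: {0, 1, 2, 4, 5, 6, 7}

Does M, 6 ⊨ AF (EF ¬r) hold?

Sat(¬r) = {3, 8}
EF ¬r: least fixpoint, start Z0 = {3, 8}, add states with some successor in Z. Z1 = {1, 3, 7, 8}; Z2 = {1, 2, 3, 7, 8}; Z3 = {1, 2, 3, 5, 7, 8}; Z4 = {0, 1, 2, 3, 5, 7, 8}; Z5 = {0, 1, 2, 3, 4, 5, 7, 8}; fixed.
Sat(EF ¬r) = {0, 1, 2, 3, 4, 5, 7, 8}
AF (EF ¬r): least fixpoint, start Z0 = {0, 1, 2, 3, 4, 5, 7, 8}, add states with every successor in Z. Already a fixed point.
Sat(AF (EF ¬r)) = {0, 1, 2, 3, 4, 5, 7, 8}
6 ∉ Sat(AF (EF ¬r)) = {0, 1, 2, 3, 4, 5, 7, 8}, so the formula does not hold at 6.

No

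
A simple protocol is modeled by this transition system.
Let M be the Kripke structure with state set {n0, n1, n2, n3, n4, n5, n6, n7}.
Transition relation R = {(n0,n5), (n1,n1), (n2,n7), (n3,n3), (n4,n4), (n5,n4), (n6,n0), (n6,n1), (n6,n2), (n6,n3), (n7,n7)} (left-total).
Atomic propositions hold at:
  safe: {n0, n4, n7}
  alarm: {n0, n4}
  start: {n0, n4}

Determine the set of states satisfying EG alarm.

EG alarm: greatest fixpoint, start Z0 = {n0, n4}, keep only states in Sat with some successor in Z. Z1 = {n4}; fixed.
Sat(EG alarm) = {n4}

{n4}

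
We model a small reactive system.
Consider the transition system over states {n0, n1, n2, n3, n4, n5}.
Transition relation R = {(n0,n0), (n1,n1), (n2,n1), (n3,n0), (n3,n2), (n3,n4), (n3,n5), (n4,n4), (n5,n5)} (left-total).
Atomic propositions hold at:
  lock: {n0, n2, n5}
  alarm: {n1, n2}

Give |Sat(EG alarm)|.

EG alarm: greatest fixpoint, start Z0 = {n1, n2}, keep only states in Sat with some successor in Z. Already a fixed point.
Sat(EG alarm) = {n1, n2}
|Sat(EG alarm)| = |{n1, n2}| = 2.

2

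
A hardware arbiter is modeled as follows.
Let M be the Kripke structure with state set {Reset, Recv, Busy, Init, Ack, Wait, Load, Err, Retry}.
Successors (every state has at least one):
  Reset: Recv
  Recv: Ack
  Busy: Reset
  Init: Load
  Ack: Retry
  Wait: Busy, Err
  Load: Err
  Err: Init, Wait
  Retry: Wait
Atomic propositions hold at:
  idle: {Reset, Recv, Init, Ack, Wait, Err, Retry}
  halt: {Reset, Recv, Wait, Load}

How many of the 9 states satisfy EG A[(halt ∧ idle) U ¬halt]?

Sat(halt ∧ idle) = {Reset, Recv, Wait}
Sat(¬halt) = {Busy, Init, Ack, Err, Retry}
A[(halt ∧ idle) U ¬halt]: least fixpoint, start Z0 = Sat(¬halt) = {Busy, Init, Ack, Err, Retry}, add states in Sat(halt ∧ idle) with every successor in Z. Z1 = {Recv, Busy, Init, Ack, Wait, Err, Retry}; Z2 = {Reset, Recv, Busy, Init, Ack, Wait, Err, Retry}; fixed.
Sat(A[(halt ∧ idle) U ¬halt]) = {Reset, Recv, Busy, Init, Ack, Wait, Err, Retry}
EG A[(halt ∧ idle) U ¬halt]: greatest fixpoint, start Z0 = {Reset, Recv, Busy, Init, Ack, Wait, Err, Retry}, keep only states in Sat with some successor in Z. Z1 = {Reset, Recv, Busy, Ack, Wait, Err, Retry}; fixed.
Sat(EG A[(halt ∧ idle) U ¬halt]) = {Reset, Recv, Busy, Ack, Wait, Err, Retry}
|Sat(EG A[(halt ∧ idle) U ¬halt])| = |{Reset, Recv, Busy, Ack, Wait, Err, Retry}| = 7.

7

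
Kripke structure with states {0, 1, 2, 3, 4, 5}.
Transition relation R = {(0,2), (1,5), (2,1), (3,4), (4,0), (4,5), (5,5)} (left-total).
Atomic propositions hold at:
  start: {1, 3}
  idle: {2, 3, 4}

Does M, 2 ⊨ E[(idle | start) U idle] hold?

Sat(idle | start) = {1, 2, 3, 4}
E[(idle | start) U idle]: least fixpoint, start Z0 = Sat(idle) = {2, 3, 4}, add states in Sat(idle | start) with some successor in Z. Already a fixed point.
Sat(E[(idle | start) U idle]) = {2, 3, 4}
2 ∈ Sat(E[(idle | start) U idle]) = {2, 3, 4}, so the formula holds at 2.

Yes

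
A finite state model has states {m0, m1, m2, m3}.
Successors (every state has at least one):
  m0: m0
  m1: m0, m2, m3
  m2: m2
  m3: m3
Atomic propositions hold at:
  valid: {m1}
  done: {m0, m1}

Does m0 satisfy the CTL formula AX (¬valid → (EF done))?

Yes

Sat(¬valid) = {m0, m2, m3}
EF done: least fixpoint, start Z0 = {m0, m1}, add states with some successor in Z. Already a fixed point.
Sat(EF done) = {m0, m1}
Sat(¬valid → (EF done)) = {m0, m1}
Sat(AX (¬valid → (EF done))) = {s : every successor in {m0, m1}} = {m0}
m0 ∈ Sat(AX (¬valid → (EF done))) = {m0}, so the formula holds at m0.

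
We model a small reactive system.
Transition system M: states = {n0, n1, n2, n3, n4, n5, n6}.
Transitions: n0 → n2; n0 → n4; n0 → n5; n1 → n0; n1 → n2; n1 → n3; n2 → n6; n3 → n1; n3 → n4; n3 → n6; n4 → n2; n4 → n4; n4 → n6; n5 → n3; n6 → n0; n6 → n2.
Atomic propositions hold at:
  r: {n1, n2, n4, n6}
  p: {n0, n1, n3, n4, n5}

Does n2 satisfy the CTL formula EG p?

EG p: greatest fixpoint, start Z0 = {n0, n1, n3, n4, n5}, keep only states in Sat with some successor in Z. Already a fixed point.
Sat(EG p) = {n0, n1, n3, n4, n5}
n2 ∉ Sat(EG p) = {n0, n1, n3, n4, n5}, so the formula does not hold at n2.

No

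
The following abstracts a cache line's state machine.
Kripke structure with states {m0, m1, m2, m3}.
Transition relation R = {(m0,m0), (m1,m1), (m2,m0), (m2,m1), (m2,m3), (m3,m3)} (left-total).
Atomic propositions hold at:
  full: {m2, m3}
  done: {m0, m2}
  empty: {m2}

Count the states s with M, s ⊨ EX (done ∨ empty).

Sat(done ∨ empty) = {m0, m2}
Sat(EX (done ∨ empty)) = {s : some successor in {m0, m2}} = {m0, m2}
|Sat(EX (done ∨ empty))| = |{m0, m2}| = 2.

2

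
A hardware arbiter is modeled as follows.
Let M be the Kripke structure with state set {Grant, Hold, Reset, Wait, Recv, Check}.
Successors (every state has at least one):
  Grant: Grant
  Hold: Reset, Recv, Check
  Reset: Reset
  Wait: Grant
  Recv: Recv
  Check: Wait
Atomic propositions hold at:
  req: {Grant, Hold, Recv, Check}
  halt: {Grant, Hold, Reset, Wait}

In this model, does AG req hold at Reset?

No

AG req: greatest fixpoint, start Z0 = {Grant, Hold, Recv, Check}, keep only states in Sat with every successor in Z. Z1 = {Grant, Recv}; fixed.
Sat(AG req) = {Grant, Recv}
Reset ∉ Sat(AG req) = {Grant, Recv}, so the formula does not hold at Reset.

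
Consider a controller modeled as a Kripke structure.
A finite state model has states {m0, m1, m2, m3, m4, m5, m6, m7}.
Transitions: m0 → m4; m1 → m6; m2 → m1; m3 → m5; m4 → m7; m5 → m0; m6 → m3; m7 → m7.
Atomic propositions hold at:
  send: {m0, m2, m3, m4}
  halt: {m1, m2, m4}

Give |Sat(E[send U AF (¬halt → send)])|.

Sat(¬halt) = {m0, m3, m5, m6, m7}
Sat(¬halt → send) = {m0, m1, m2, m3, m4}
AF (¬halt → send): least fixpoint, start Z0 = {m0, m1, m2, m3, m4}, add states with every successor in Z. Z1 = {m0, m1, m2, m3, m4, m5, m6}; fixed.
Sat(AF (¬halt → send)) = {m0, m1, m2, m3, m4, m5, m6}
E[send U AF (¬halt → send)]: least fixpoint, start Z0 = Sat(AF (¬halt → send)) = {m0, m1, m2, m3, m4, m5, m6}, add states in Sat(send) with some successor in Z. Already a fixed point.
Sat(E[send U AF (¬halt → send)]) = {m0, m1, m2, m3, m4, m5, m6}
|Sat(E[send U AF (¬halt → send)])| = |{m0, m1, m2, m3, m4, m5, m6}| = 7.

7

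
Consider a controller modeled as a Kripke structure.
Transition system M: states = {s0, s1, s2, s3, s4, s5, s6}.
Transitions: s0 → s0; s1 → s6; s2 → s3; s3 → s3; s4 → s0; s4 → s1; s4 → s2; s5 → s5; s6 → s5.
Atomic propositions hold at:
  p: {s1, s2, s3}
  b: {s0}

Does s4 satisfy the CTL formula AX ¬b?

Sat(¬b) = {s1, s2, s3, s4, s5, s6}
Sat(AX ¬b) = {s : every successor in {s1, s2, s3, s4, s5, s6}} = {s1, s2, s3, s5, s6}
s4 ∉ Sat(AX ¬b) = {s1, s2, s3, s5, s6}, so the formula does not hold at s4.

No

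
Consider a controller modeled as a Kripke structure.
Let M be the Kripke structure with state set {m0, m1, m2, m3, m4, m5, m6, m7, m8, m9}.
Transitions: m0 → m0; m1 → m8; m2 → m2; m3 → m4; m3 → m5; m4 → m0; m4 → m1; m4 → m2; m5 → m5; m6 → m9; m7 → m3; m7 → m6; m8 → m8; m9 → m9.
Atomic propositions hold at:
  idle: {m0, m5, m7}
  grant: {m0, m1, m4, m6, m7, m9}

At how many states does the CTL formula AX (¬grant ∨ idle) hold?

Sat(¬grant) = {m2, m3, m5, m8}
Sat(¬grant ∨ idle) = {m0, m2, m3, m5, m7, m8}
Sat(AX (¬grant ∨ idle)) = {s : every successor in {m0, m2, m3, m5, m7, m8}} = {m0, m1, m2, m5, m8}
|Sat(AX (¬grant ∨ idle))| = |{m0, m1, m2, m5, m8}| = 5.

5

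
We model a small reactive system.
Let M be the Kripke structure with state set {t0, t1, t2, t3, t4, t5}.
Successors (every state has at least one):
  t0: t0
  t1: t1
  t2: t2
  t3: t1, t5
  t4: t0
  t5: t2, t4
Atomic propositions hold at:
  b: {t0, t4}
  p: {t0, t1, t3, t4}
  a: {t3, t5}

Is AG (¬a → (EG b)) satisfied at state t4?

Yes

Sat(¬a) = {t0, t1, t2, t4}
EG b: greatest fixpoint, start Z0 = {t0, t4}, keep only states in Sat with some successor in Z. Already a fixed point.
Sat(EG b) = {t0, t4}
Sat(¬a → (EG b)) = {t0, t3, t4, t5}
AG (¬a → (EG b)): greatest fixpoint, start Z0 = {t0, t3, t4, t5}, keep only states in Sat with every successor in Z. Z1 = {t0, t4}; fixed.
Sat(AG (¬a → (EG b))) = {t0, t4}
t4 ∈ Sat(AG (¬a → (EG b))) = {t0, t4}, so the formula holds at t4.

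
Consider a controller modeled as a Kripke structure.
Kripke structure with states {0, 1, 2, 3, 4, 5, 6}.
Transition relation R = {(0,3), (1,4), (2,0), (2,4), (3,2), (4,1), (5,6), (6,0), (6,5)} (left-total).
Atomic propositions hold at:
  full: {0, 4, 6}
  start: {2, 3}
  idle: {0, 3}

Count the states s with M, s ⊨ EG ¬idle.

Sat(¬idle) = {1, 2, 4, 5, 6}
EG ¬idle: greatest fixpoint, start Z0 = {1, 2, 4, 5, 6}, keep only states in Sat with some successor in Z. Already a fixed point.
Sat(EG ¬idle) = {1, 2, 4, 5, 6}
|Sat(EG ¬idle)| = |{1, 2, 4, 5, 6}| = 5.

5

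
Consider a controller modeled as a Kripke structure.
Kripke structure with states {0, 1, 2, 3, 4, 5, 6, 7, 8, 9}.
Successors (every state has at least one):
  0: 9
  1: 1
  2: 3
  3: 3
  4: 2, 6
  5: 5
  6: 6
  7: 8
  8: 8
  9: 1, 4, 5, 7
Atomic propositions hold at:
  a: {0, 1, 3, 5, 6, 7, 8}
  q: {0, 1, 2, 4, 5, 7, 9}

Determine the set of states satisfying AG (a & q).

{1, 5}

Sat(a & q) = {0, 1, 5, 7}
AG (a & q): greatest fixpoint, start Z0 = {0, 1, 5, 7}, keep only states in Sat with every successor in Z. Z1 = {1, 5}; fixed.
Sat(AG (a & q)) = {1, 5}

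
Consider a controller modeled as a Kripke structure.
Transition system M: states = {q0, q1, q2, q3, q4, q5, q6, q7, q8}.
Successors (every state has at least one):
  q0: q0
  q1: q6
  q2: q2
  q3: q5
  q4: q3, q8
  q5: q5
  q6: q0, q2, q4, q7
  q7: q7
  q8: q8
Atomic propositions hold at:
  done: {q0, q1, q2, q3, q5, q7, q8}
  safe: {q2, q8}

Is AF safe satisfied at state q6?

No

AF safe: least fixpoint, start Z0 = {q2, q8}, add states with every successor in Z. Already a fixed point.
Sat(AF safe) = {q2, q8}
q6 ∉ Sat(AF safe) = {q2, q8}, so the formula does not hold at q6.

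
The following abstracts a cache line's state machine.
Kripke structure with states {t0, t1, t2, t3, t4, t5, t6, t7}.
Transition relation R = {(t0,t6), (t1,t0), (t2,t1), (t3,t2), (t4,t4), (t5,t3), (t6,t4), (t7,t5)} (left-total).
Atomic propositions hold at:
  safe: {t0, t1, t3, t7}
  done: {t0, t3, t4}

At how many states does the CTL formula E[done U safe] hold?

E[done U safe]: least fixpoint, start Z0 = Sat(safe) = {t0, t1, t3, t7}, add states in Sat(done) with some successor in Z. Already a fixed point.
Sat(E[done U safe]) = {t0, t1, t3, t7}
|Sat(E[done U safe])| = |{t0, t1, t3, t7}| = 4.

4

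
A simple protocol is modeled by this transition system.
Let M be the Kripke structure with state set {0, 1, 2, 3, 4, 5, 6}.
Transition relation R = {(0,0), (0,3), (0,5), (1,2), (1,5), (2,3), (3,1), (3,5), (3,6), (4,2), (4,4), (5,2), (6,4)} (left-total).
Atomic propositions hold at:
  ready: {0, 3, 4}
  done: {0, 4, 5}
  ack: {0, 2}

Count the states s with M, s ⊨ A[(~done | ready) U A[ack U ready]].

5

Sat(~done) = {1, 2, 3, 6}
Sat(~done | ready) = {0, 1, 2, 3, 4, 6}
A[ack U ready]: least fixpoint, start Z0 = Sat(ready) = {0, 3, 4}, add states in Sat(ack) with every successor in Z. Z1 = {0, 2, 3, 4}; fixed.
Sat(A[ack U ready]) = {0, 2, 3, 4}
A[(~done | ready) U A[ack U ready]]: least fixpoint, start Z0 = Sat(A[ack U ready]) = {0, 2, 3, 4}, add states in Sat(~done | ready) with every successor in Z. Z1 = {0, 2, 3, 4, 6}; fixed.
Sat(A[(~done | ready) U A[ack U ready]]) = {0, 2, 3, 4, 6}
|Sat(A[(~done | ready) U A[ack U ready]])| = |{0, 2, 3, 4, 6}| = 5.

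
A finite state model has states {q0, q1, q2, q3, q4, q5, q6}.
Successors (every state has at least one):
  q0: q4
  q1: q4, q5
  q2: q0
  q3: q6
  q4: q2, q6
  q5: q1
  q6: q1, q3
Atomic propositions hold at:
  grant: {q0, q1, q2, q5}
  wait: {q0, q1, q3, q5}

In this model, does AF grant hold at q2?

AF grant: least fixpoint, start Z0 = {q0, q1, q2, q5}, add states with every successor in Z. Already a fixed point.
Sat(AF grant) = {q0, q1, q2, q5}
q2 ∈ Sat(AF grant) = {q0, q1, q2, q5}, so the formula holds at q2.

Yes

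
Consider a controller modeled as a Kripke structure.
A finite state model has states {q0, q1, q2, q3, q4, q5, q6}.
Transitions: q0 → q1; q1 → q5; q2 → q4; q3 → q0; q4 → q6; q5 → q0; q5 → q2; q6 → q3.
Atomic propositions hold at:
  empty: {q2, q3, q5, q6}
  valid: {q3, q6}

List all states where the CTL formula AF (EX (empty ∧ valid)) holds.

Sat(empty ∧ valid) = {q3, q6}
Sat(EX (empty ∧ valid)) = {s : some successor in {q3, q6}} = {q4, q6}
AF (EX (empty ∧ valid)): least fixpoint, start Z0 = {q4, q6}, add states with every successor in Z. Z1 = {q2, q4, q6}; fixed.
Sat(AF (EX (empty ∧ valid))) = {q2, q4, q6}

{q2, q4, q6}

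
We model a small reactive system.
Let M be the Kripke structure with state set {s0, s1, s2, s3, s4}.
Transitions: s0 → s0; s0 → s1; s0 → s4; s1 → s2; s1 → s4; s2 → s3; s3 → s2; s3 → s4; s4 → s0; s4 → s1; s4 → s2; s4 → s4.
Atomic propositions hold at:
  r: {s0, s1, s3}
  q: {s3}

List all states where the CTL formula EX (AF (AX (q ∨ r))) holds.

Sat(q ∨ r) = {s0, s1, s3}
Sat(AX (q ∨ r)) = {s : every successor in {s0, s1, s3}} = {s2}
AF (AX (q ∨ r)): least fixpoint, start Z0 = {s2}, add states with every successor in Z. Already a fixed point.
Sat(AF (AX (q ∨ r))) = {s2}
Sat(EX (AF (AX (q ∨ r)))) = {s : some successor in {s2}} = {s1, s3, s4}

{s1, s3, s4}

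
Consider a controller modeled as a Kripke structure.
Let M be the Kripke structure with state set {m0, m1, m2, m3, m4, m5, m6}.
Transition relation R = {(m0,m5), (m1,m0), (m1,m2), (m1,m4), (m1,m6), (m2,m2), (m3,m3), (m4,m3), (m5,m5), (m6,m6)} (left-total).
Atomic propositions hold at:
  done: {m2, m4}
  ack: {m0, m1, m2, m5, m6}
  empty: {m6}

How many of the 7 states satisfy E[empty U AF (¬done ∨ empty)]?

6

Sat(¬done) = {m0, m1, m3, m5, m6}
Sat(¬done ∨ empty) = {m0, m1, m3, m5, m6}
AF (¬done ∨ empty): least fixpoint, start Z0 = {m0, m1, m3, m5, m6}, add states with every successor in Z. Z1 = {m0, m1, m3, m4, m5, m6}; fixed.
Sat(AF (¬done ∨ empty)) = {m0, m1, m3, m4, m5, m6}
E[empty U AF (¬done ∨ empty)]: least fixpoint, start Z0 = Sat(AF (¬done ∨ empty)) = {m0, m1, m3, m4, m5, m6}, add states in Sat(empty) with some successor in Z. Already a fixed point.
Sat(E[empty U AF (¬done ∨ empty)]) = {m0, m1, m3, m4, m5, m6}
|Sat(E[empty U AF (¬done ∨ empty)])| = |{m0, m1, m3, m4, m5, m6}| = 6.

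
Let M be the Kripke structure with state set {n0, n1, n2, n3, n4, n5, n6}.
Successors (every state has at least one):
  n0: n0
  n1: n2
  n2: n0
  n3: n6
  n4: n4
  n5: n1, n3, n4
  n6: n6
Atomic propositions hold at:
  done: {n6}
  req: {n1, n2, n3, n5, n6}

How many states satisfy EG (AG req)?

2

AG req: greatest fixpoint, start Z0 = {n1, n2, n3, n5, n6}, keep only states in Sat with every successor in Z. Z1 = {n1, n3, n6}; Z2 = {n3, n6}; fixed.
Sat(AG req) = {n3, n6}
EG (AG req): greatest fixpoint, start Z0 = {n3, n6}, keep only states in Sat with some successor in Z. Already a fixed point.
Sat(EG (AG req)) = {n3, n6}
|Sat(EG (AG req))| = |{n3, n6}| = 2.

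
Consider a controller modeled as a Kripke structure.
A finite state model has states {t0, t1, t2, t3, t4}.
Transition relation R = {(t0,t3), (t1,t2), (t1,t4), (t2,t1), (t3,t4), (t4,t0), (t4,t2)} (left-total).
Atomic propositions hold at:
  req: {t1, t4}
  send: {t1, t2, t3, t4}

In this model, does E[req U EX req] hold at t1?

Sat(EX req) = {s : some successor in {t1, t4}} = {t1, t2, t3}
E[req U EX req]: least fixpoint, start Z0 = Sat(EX req) = {t1, t2, t3}, add states in Sat(req) with some successor in Z. Z1 = {t1, t2, t3, t4}; fixed.
Sat(E[req U EX req]) = {t1, t2, t3, t4}
t1 ∈ Sat(E[req U EX req]) = {t1, t2, t3, t4}, so the formula holds at t1.

Yes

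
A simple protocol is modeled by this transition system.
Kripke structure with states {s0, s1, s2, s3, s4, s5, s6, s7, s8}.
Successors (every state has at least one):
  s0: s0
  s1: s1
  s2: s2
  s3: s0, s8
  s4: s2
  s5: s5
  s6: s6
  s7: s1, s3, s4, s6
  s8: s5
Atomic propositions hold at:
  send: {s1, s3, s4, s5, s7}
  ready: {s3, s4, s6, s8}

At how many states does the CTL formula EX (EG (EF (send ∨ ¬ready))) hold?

8

Sat(¬ready) = {s0, s1, s2, s5, s7}
Sat(send ∨ ¬ready) = {s0, s1, s2, s3, s4, s5, s7}
EF (send ∨ ¬ready): least fixpoint, start Z0 = {s0, s1, s2, s3, s4, s5, s7}, add states with some successor in Z. Z1 = {s0, s1, s2, s3, s4, s5, s7, s8}; fixed.
Sat(EF (send ∨ ¬ready)) = {s0, s1, s2, s3, s4, s5, s7, s8}
EG (EF (send ∨ ¬ready)): greatest fixpoint, start Z0 = {s0, s1, s2, s3, s4, s5, s7, s8}, keep only states in Sat with some successor in Z. Already a fixed point.
Sat(EG (EF (send ∨ ¬ready))) = {s0, s1, s2, s3, s4, s5, s7, s8}
Sat(EX (EG (EF (send ∨ ¬ready)))) = {s : some successor in {s0, s1, s2, s3, s4, s5, s7, s8}} = {s0, s1, s2, s3, s4, s5, s7, s8}
|Sat(EX (EG (EF (send ∨ ¬ready))))| = |{s0, s1, s2, s3, s4, s5, s7, s8}| = 8.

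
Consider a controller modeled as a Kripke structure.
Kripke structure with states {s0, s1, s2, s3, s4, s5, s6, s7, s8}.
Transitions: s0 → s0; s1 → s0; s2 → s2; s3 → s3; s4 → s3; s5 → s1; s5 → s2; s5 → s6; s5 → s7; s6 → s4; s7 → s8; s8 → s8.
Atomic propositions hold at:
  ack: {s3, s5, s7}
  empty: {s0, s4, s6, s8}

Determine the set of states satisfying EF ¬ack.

{s0, s1, s2, s4, s5, s6, s7, s8}

Sat(¬ack) = {s0, s1, s2, s4, s6, s8}
EF ¬ack: least fixpoint, start Z0 = {s0, s1, s2, s4, s6, s8}, add states with some successor in Z. Z1 = {s0, s1, s2, s4, s5, s6, s7, s8}; fixed.
Sat(EF ¬ack) = {s0, s1, s2, s4, s5, s6, s7, s8}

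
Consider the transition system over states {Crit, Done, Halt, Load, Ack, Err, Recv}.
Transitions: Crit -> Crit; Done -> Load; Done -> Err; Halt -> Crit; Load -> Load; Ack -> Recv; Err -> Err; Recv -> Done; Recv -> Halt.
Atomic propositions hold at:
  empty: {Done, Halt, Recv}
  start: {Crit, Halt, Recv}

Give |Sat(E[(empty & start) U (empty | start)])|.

Sat(empty & start) = {Halt, Recv}
Sat(empty | start) = {Crit, Done, Halt, Recv}
E[(empty & start) U (empty | start)]: least fixpoint, start Z0 = Sat((empty | start)) = {Crit, Done, Halt, Recv}, add states in Sat(empty & start) with some successor in Z. Already a fixed point.
Sat(E[(empty & start) U (empty | start)]) = {Crit, Done, Halt, Recv}
|Sat(E[(empty & start) U (empty | start)])| = |{Crit, Done, Halt, Recv}| = 4.

4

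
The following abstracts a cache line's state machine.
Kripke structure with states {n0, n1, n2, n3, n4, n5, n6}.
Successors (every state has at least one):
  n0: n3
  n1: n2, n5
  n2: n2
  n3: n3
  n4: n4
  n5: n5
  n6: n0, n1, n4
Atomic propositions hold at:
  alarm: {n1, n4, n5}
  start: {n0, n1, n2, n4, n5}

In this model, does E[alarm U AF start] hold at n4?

AF start: least fixpoint, start Z0 = {n0, n1, n2, n4, n5}, add states with every successor in Z. Z1 = {n0, n1, n2, n4, n5, n6}; fixed.
Sat(AF start) = {n0, n1, n2, n4, n5, n6}
E[alarm U AF start]: least fixpoint, start Z0 = Sat(AF start) = {n0, n1, n2, n4, n5, n6}, add states in Sat(alarm) with some successor in Z. Already a fixed point.
Sat(E[alarm U AF start]) = {n0, n1, n2, n4, n5, n6}
n4 ∈ Sat(E[alarm U AF start]) = {n0, n1, n2, n4, n5, n6}, so the formula holds at n4.

Yes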